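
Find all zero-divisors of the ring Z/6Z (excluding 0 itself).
nonzero zero-divisors of Z/6Z = {2, 3, 4}

An element a ∈ Z/6Z (with a ≠ 0) is a zero-divisor iff gcd(a, 6) > 1 (because a is a unit precisely when gcd(a, n) = 1, and in Z/nZ every nonzero, non-unit element is a zero-divisor). Scan a = 1, ..., 5 and keep those with gcd(a, 6) > 1:
  gcd(2, 6) = 2, gcd(3, 6) = 3, gcd(4, 6) = 2.
All other a ∈ {1, ..., 5} have gcd(a, 6) = 1 and are units. So the nonzero zero-divisors are exactly the 3 values of a appearing in this scan.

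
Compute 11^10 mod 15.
Use repeated squaring. Binary(10) = 1010. Walk through the bits of the exponent 10 left-to-right: at each bit after the leading one, square the running value, then multiply by 11 if the bit is 1 (always reducing mod 15):
  bit 1 = 1 (leading): start with 11.
  bit 2 = 0: square 11^2 = 121 ≡ 1 (mod 15).
  bit 3 = 1: square 1^2 = 1; bit is 1, so multiply 1·11 = 11 (mod 15).
  bit 4 = 0: square 11^2 = 121 ≡ 1 (mod 15).
Final value: 11^10 ≡ 1 (mod 15).

Final answer: 1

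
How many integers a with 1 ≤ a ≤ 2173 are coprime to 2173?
2080

The number of a ∈ {1, ..., 2173} with gcd(a, 2173) = 1 is by definition Euler's totient φ(2173). φ is multiplicative, with φ(p^e) = p^e − p^(e−1). Factorise 2173 = 41 · 53. Then
  φ(2173) = (41 − 1) · (53 − 1) = 40 · 52 = 2080.
So there are 2080 such integers.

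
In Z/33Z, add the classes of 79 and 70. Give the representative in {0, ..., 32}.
17

Reduce the summands first: 79 ≡ 13, 70 ≡ 4 (mod 33), so 79 + 70 ≡ 13 + 4 (mod 33). 13 + 4 = 17; 17 = 0·33 + 17, so (79 + 70) mod 33 = 17.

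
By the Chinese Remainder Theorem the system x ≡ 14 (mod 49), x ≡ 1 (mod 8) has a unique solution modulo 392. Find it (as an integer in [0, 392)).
The moduli 49, 8 are pairwise coprime, so by the CRT there is a unique solution mod 49·8 = 392.
Solve by successive substitution. Start with x ≡ 14 (mod 49).
  Combine with x ≡ 1 (mod 8): write x = 14 + 49·t and require 14 + 49·t ≡ 1 (mod 8), i.e. 49·t ≡ 1 − 14 ≡ 3 (mod 8). Since 49^(−1) ≡ 1 (mod 8) (49 ≡ 1 (mod 8)), t ≡ 1·3 ≡ 3 (mod 8). So x ≡ 14 + 49·3 = 161 (mod 392).
Unique solution in [0, 392): x = 161.

Final answer: x ≡ 161 (mod 392); the representative in [0, 392) is 161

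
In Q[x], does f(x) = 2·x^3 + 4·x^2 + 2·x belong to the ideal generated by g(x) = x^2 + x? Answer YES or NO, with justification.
In Q[x] the ideal (g) consists of all multiples of g, so f ∈ (g) iff g | f, i.e. iff the remainder of f on division by g is 0. Divide f by g (g is monic, so eliminate the leading term of the running remainder at each step):
  leading term 2·x^3: subtract (2·x)·g(x) = 2·x^3 + 2·x^2, leaving 2·x^2 + 2·x
  leading term 2·x^2: subtract (2)·g(x) = 2·x^2 + 2·x, leaving 0
The remainder is 0, so f(x) = g(x) · h(x) with h(x) = 2·x + 2. Hence g | f, i.e. f ∈ (g).

Final answer: YES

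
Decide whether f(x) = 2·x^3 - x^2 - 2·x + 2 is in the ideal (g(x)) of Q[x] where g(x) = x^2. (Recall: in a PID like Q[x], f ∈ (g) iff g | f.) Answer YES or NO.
In Q[x] the ideal (g) consists of all multiples of g, so f ∈ (g) iff g | f, i.e. iff the remainder of f on division by g is 0. Divide f by g (g is monic, so eliminate the leading term of the running remainder at each step):
  leading term 2·x^3: subtract (2·x)·g(x) = 2·x^3, leaving -x^2 - 2·x + 2
  leading term -x^2: subtract (-1)·g(x) = -x^2, leaving 2 - 2·x
The remainder r(x) = 2 - 2·x ≠ 0 (and deg r < deg g), so g ∤ f, i.e. f ∉ (g).

Final answer: NO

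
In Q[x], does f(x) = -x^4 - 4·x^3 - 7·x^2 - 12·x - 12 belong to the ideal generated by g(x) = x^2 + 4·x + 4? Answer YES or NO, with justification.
YES

In Q[x] the ideal (g) consists of all multiples of g, so f ∈ (g) iff g | f, i.e. iff the remainder of f on division by g is 0. Divide f by g (g is monic, so eliminate the leading term of the running remainder at each step):
  leading term -x^4: subtract (-x^2)·g(x) = -x^4 - 4·x^3 - 4·x^2, leaving -3·x^2 - 12·x - 12
  leading term -3·x^2: subtract (-3)·g(x) = -3·x^2 - 12·x - 12, leaving 0
The remainder is 0, so f(x) = g(x) · h(x) with h(x) = -x^2 - 3. Hence g | f, i.e. f ∈ (g).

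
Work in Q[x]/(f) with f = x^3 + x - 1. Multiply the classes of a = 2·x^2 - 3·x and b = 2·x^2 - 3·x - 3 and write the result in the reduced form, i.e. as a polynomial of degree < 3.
First multiply in Q[x] without reducing: a · b = 4·x^4 - 12·x^3 + 3·x^2 + 9·x. Now divide by f(x) = x^3 + x - 1, eliminating the leading term at each step:
  leading term 4·x^4: subtract (4·x)·f(x) = 4·x^4 + 4·x^2 - 4·x, leaving -12·x^3 - x^2 + 13·x
  leading term -12·x^3: subtract (-12)·f(x) = -12·x^3 - 12·x + 12, leaving -x^2 + 25·x - 12
The degree is now < 3, so this is the remainder. Hence a · b ≡ -x^2 + 25·x - 12 in Q[x]/(f).

Final answer: a · b ≡ -x^2 + 25·x - 12 (mod f(x))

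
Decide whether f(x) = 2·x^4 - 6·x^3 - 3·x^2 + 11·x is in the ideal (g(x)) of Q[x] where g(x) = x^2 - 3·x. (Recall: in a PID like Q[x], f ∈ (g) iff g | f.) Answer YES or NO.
In Q[x] the ideal (g) consists of all multiples of g, so f ∈ (g) iff g | f, i.e. iff the remainder of f on division by g is 0. Divide f by g (g is monic, so eliminate the leading term of the running remainder at each step):
  leading term 2·x^4: subtract (2·x^2)·g(x) = 2·x^4 - 6·x^3, leaving -3·x^2 + 11·x
  leading term -3·x^2: subtract (-3)·g(x) = -3·x^2 + 9·x, leaving 2·x
The remainder r(x) = 2·x ≠ 0 (and deg r < deg g), so g ∤ f, i.e. f ∉ (g).

Final answer: NO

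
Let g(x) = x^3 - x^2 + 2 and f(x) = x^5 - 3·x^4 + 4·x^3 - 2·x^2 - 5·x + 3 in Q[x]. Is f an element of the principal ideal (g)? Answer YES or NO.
NO

In Q[x] the ideal (g) consists of all multiples of g, so f ∈ (g) iff g | f, i.e. iff the remainder of f on division by g is 0. Divide f by g (g is monic, so eliminate the leading term of the running remainder at each step):
  leading term x^5: subtract (x^2)·g(x) = x^5 - x^4 + 2·x^2, leaving -2·x^4 + 4·x^3 - 4·x^2 - 5·x + 3
  leading term -2·x^4: subtract (-2·x)·g(x) = -2·x^4 + 2·x^3 - 4·x, leaving 2·x^3 - 4·x^2 - x + 3
  leading term 2·x^3: subtract (2)·g(x) = 2·x^3 - 2·x^2 + 4, leaving -2·x^2 - x - 1
The remainder r(x) = -2·x^2 - x - 1 ≠ 0 (and deg r < deg g), so g ∤ f, i.e. f ∉ (g).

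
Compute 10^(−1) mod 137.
10^(−1) ≡ 96 (mod 137)

Apply the extended Euclidean algorithm to (137, 10), tracking rows (r, s, t) with s·137 + t·10 = r. Each division r_prev = q·r_cur + r_new produces the new row as (previous row) − q·(current row):
  row A: (137, 1, 0)   [1·137 + 0·10 = 137]
  row B: (10, 0, 1)   [0·137 + 1·10 = 10]
  137 = 13·10 + 7   → row C = row A − 13·row B = (7, 1, −13)   [check: 1·137 − 13·10 = 7]
  10 = 1·7 + 3   → row D = row B − 1·row C = (3, −1, 14)   [check: −1·137 + 14·10 = 3]
  7 = 2·3 + 1   → row E = row C − 2·row D = (1, 3, −41)   [check: 3·137 − 41·10 = 1]
  3 = 3·1 + 0   → remainder 0, stop. gcd = 1 (last nonzero row E).
The gcd is 1, so 10 is invertible mod 137. The last nonzero row gives 3·137 − 41·10 = 1, so t = −41. So 10^(−1) ≡ −41 ≡ 96 (mod 137). Verify: 10 · 96 = 960 ≡ 1 (mod 137). ✓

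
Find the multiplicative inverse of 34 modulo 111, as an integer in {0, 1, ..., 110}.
34^(−1) ≡ 49 (mod 111)

Apply the extended Euclidean algorithm to (111, 34), tracking rows (r, s, t) with s·111 + t·34 = r. Each division r_prev = q·r_cur + r_new produces the new row as (previous row) − q·(current row):
  row A: (111, 1, 0)   [1·111 + 0·34 = 111]
  row B: (34, 0, 1)   [0·111 + 1·34 = 34]
  111 = 3·34 + 9   → row C = row A − 3·row B = (9, 1, −3)   [check: 1·111 − 3·34 = 9]
  34 = 3·9 + 7   → row D = row B − 3·row C = (7, −3, 10)   [check: −3·111 + 10·34 = 7]
  9 = 1·7 + 2   → row E = row C − 1·row D = (2, 4, −13)   [check: 4·111 − 13·34 = 2]
  7 = 3·2 + 1   → row F = row D − 3·row E = (1, −15, 49)   [check: −15·111 + 49·34 = 1]
  2 = 2·1 + 0   → remainder 0, stop. gcd = 1 (last nonzero row F).
The gcd is 1, so 34 is invertible mod 111. The last nonzero row gives −15·111 + 49·34 = 1, so t = 49. So 34^(−1) ≡ 49 (mod 111). Verify: 34 · 49 = 1666 ≡ 1 (mod 111). ✓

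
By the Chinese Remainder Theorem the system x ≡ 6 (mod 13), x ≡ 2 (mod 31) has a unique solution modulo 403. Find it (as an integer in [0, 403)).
The moduli 13, 31 are pairwise coprime, so by the CRT there is a unique solution mod 13·31 = 403.
Solve by successive substitution. Start with x ≡ 6 (mod 13).
  Combine with x ≡ 2 (mod 31): write x = 6 + 13·t and require 6 + 13·t ≡ 2 (mod 31), i.e. 13·t ≡ 2 − 6 ≡ 27 (mod 31). Since 13^(−1) ≡ 12 (mod 31), t ≡ 12·27 ≡ 14 (mod 31). So x ≡ 6 + 13·14 = 188 (mod 403).
Unique solution in [0, 403): x = 188.

Final answer: x ≡ 188 (mod 403); the representative in [0, 403) is 188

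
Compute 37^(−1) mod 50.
37^(−1) ≡ 23 (mod 50)

Apply the extended Euclidean algorithm to (50, 37), tracking rows (r, s, t) with s·50 + t·37 = r. Each division r_prev = q·r_cur + r_new produces the new row as (previous row) − q·(current row):
  row A: (50, 1, 0)   [1·50 + 0·37 = 50]
  row B: (37, 0, 1)   [0·50 + 1·37 = 37]
  50 = 1·37 + 13   → row C = row A − 1·row B = (13, 1, −1)   [check: 1·50 − 1·37 = 13]
  37 = 2·13 + 11   → row D = row B − 2·row C = (11, −2, 3)   [check: −2·50 + 3·37 = 11]
  13 = 1·11 + 2   → row E = row C − 1·row D = (2, 3, −4)   [check: 3·50 − 4·37 = 2]
  11 = 5·2 + 1   → row F = row D − 5·row E = (1, −17, 23)   [check: −17·50 + 23·37 = 1]
  2 = 2·1 + 0   → remainder 0, stop. gcd = 1 (last nonzero row F).
The gcd is 1, so 37 is invertible mod 50. The last nonzero row gives −17·50 + 23·37 = 1, so t = 23. So 37^(−1) ≡ 23 (mod 50). Verify: 37 · 23 = 851 ≡ 1 (mod 50). ✓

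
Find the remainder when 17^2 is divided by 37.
Use repeated squaring. Binary(2) = 10. Walk through the bits of the exponent 2 left-to-right: at each bit after the leading one, square the running value, then multiply by 17 if the bit is 1 (always reducing mod 37):
  bit 1 = 1 (leading): start with 17.
  bit 2 = 0: square 17^2 = 289 ≡ 30 (mod 37).
Final value: 17^2 ≡ 30 (mod 37).

Final answer: 30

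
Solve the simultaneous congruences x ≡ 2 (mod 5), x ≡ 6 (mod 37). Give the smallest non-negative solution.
The moduli 5, 37 are pairwise coprime, so by the CRT there is a unique solution mod 5·37 = 185.
Solve by successive substitution. Start with x ≡ 2 (mod 5).
  Combine with x ≡ 6 (mod 37): write x = 2 + 5·t and require 2 + 5·t ≡ 6 (mod 37), i.e. 5·t ≡ 6 − 2 ≡ 4 (mod 37). Since 5^(−1) ≡ 15 (mod 37), t ≡ 15·4 ≡ 23 (mod 37). So x ≡ 2 + 5·23 = 117 (mod 185).
Unique solution in [0, 185): x = 117.

Final answer: x ≡ 117 (mod 185); the representative in [0, 185) is 117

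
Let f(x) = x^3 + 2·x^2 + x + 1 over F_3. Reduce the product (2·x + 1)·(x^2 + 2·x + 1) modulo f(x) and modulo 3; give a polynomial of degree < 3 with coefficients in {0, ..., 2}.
Multiply as integer polynomials: a · b = 2·x^3 + 5·x^2 + 4·x + 1. Reducing coefficients mod 3: a · b ≡ 2·x^3 + 2·x^2 + x + 1. Now divide by f(x) = x^3 + 2·x^2 + x + 1 in F_3[x], eliminating the leading term at each step:
  leading term 2·x^3: subtract (2)·f(x) = 2·x^3 + x^2 + 2·x + 2, leaving x^2 + 2·x + 2 (coefficients mod 3)
The degree is now < 3, so this is the remainder. Hence a · b ≡ x^2 + 2·x + 2 in F_3[x]/(f).

Final answer: a · b ≡ x^2 + 2·x + 2 (mod f(x))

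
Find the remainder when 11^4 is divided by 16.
1

Use repeated squaring. Binary(4) = 100. Walk through the bits of the exponent 4 left-to-right: at each bit after the leading one, square the running value, then multiply by 11 if the bit is 1 (always reducing mod 16):
  bit 1 = 1 (leading): start with 11.
  bit 2 = 0: square 11^2 = 121 ≡ 9 (mod 16).
  bit 3 = 0: square 9^2 = 81 ≡ 1 (mod 16).
Final value: 11^4 ≡ 1 (mod 16).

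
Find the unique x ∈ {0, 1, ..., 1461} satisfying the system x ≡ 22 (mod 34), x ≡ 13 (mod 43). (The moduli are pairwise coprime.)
x ≡ 56 (mod 1462); the representative in [0, 1462) is 56

The moduli 34, 43 are pairwise coprime, so by the CRT there is a unique solution mod 34·43 = 1462.
Solve by successive substitution. Start with x ≡ 22 (mod 34).
  Combine with x ≡ 13 (mod 43): write x = 22 + 34·t and require 22 + 34·t ≡ 13 (mod 43), i.e. 34·t ≡ 13 − 22 ≡ 34 (mod 43). Since 34^(−1) ≡ 19 (mod 43), t ≡ 19·34 ≡ 1 (mod 43). So x ≡ 22 + 34·1 = 56 (mod 1462).
Unique solution in [0, 1462): x = 56.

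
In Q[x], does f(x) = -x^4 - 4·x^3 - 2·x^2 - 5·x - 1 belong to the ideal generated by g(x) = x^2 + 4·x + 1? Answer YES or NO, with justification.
In Q[x] the ideal (g) consists of all multiples of g, so f ∈ (g) iff g | f, i.e. iff the remainder of f on division by g is 0. Divide f by g (g is monic, so eliminate the leading term of the running remainder at each step):
  leading term -x^4: subtract (-x^2)·g(x) = -x^4 - 4·x^3 - x^2, leaving -x^2 - 5·x - 1
  leading term -x^2: subtract (-1)·g(x) = -x^2 - 4·x - 1, leaving -x
The remainder r(x) = -x ≠ 0 (and deg r < deg g), so g ∤ f, i.e. f ∉ (g).

Final answer: NO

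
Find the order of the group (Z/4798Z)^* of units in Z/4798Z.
(Z/4798Z)^* consists of the classes a with gcd(a, 4798) = 1, so its order is φ(4798). φ is multiplicative, with φ(p^e) = p^e − p^(e−1). Factorise 4798 = 2 · 2399. Then
  φ(4798) = (2 − 1) · (2399 − 1) = 1 · 2398 = 2398.
Thus |(Z/4798Z)^*| = 2398.

Final answer: |(Z/4798Z)^*| = 2398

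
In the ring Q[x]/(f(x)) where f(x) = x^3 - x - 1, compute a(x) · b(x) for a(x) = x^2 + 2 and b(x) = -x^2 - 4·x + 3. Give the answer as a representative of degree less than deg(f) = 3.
First multiply in Q[x] without reducing: a · b = -x^4 - 4·x^3 + x^2 - 8·x + 6. Now divide by f(x) = x^3 - x - 1, eliminating the leading term at each step:
  leading term -x^4: subtract (-x)·f(x) = -x^4 + x^2 + x, leaving -4·x^3 - 9·x + 6
  leading term -4·x^3: subtract (-4)·f(x) = -4·x^3 + 4·x + 4, leaving 2 - 13·x
The degree is now < 3, so this is the remainder. Hence a · b ≡ 2 - 13·x in Q[x]/(f).

Final answer: a · b ≡ 2 - 13·x (mod f(x))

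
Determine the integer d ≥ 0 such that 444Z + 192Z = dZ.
In the PID Z, (a, b) is generated by gcd(a, b). Compute gcd(444, 192) with the extended Euclidean algorithm, tracking rows (r, s, t) with s·444 + t·192 = r:
  row A: (444, 1, 0)   [1·444 + 0·192 = 444]
  row B: (192, 0, 1)   [0·444 + 1·192 = 192]
  444 = 2·192 + 60   → row C = row A − 2·row B = (60, 1, −2)   [check: 1·444 − 2·192 = 60]
  192 = 3·60 + 12   → row D = row B − 3·row C = (12, −3, 7)   [check: −3·444 + 7·192 = 12]
  60 = 5·12 + 0   → remainder 0, stop. gcd = 12 (last nonzero row D).
So gcd(444, 192) = 12, with Bézout identity −3·444 + 7·192 = 12. Containment (⊇): the Bézout identity exhibits 12 as an element of (444, 192), giving (12) ⊆ (444, 192). Containment (⊆): since 12 | 444 and 12 | 192 (444 = 12·37, 192 = 12·16), every Z-linear combination of 444 and 192 is divisible by 12, so (444, 192) ⊆ (12). Therefore (444, 192) = (12), d = 12.

Final answer: (444, 192) = (12); d = 12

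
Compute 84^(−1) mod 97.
84^(−1) ≡ 82 (mod 97)

Apply the extended Euclidean algorithm to (97, 84), tracking rows (r, s, t) with s·97 + t·84 = r. Each division r_prev = q·r_cur + r_new produces the new row as (previous row) − q·(current row):
  row A: (97, 1, 0)   [1·97 + 0·84 = 97]
  row B: (84, 0, 1)   [0·97 + 1·84 = 84]
  97 = 1·84 + 13   → row C = row A − 1·row B = (13, 1, −1)   [check: 1·97 − 1·84 = 13]
  84 = 6·13 + 6   → row D = row B − 6·row C = (6, −6, 7)   [check: −6·97 + 7·84 = 6]
  13 = 2·6 + 1   → row E = row C − 2·row D = (1, 13, −15)   [check: 13·97 − 15·84 = 1]
  6 = 6·1 + 0   → remainder 0, stop. gcd = 1 (last nonzero row E).
The gcd is 1, so 84 is invertible mod 97. The last nonzero row gives 13·97 − 15·84 = 1, so t = −15. So 84^(−1) ≡ −15 ≡ 82 (mod 97). Verify: 84 · 82 = 6888 ≡ 1 (mod 97). ✓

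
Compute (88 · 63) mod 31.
26

Reduce the factors first: 88 ≡ 26, 63 ≡ 1 (mod 31), so 88 · 63 ≡ 26 · 1 (mod 31). 26 · 1 = 26. Dividing by 31: 26 = 0·31 + 26. So (88 · 63) mod 31 = 26.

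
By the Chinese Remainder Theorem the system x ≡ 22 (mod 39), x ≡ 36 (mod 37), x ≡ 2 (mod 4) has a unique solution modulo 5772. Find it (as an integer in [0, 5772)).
x ≡ 1738 (mod 5772); the representative in [0, 5772) is 1738

The moduli 39, 37, 4 are pairwise coprime, so by the CRT there is a unique solution mod 39·37·4 = 5772.
Solve by successive substitution. Start with x ≡ 22 (mod 39).
  Combine with x ≡ 36 (mod 37): write x = 22 + 39·t and require 22 + 39·t ≡ 36 (mod 37), i.e. 39·t ≡ 36 − 22 ≡ 14 (mod 37). Since 39^(−1) ≡ 19 (mod 37) (39 ≡ 2 (mod 37)), t ≡ 19·14 ≡ 7 (mod 37). So x ≡ 22 + 39·7 = 295 (mod 1443).
  Combine with x ≡ 2 (mod 4): write x = 295 + 1443·t and require 295 + 1443·t ≡ 2 (mod 4), i.e. 1443·t ≡ 2 − 295 ≡ 3 (mod 4). Since 1443^(−1) ≡ 3 (mod 4) (1443 ≡ 3 (mod 4)), t ≡ 3·3 ≡ 1 (mod 4). So x ≡ 295 + 1443·1 = 1738 (mod 5772).
Unique solution in [0, 5772): x = 1738.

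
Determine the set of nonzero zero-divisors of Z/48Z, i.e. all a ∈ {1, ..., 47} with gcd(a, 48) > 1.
nonzero zero-divisors of Z/48Z = {2, 3, 4, 6, 8, 9, 10, 12, 14, 15, 16, 18, 20, 21, 22, 24, 26, 27, 28, 30, 32, 33, 34, 36, 38, 39, 40, 42, 44, 45, 46}

An element a ∈ Z/48Z (with a ≠ 0) is a zero-divisor iff gcd(a, 48) > 1 (because a is a unit precisely when gcd(a, n) = 1, and in Z/nZ every nonzero, non-unit element is a zero-divisor). Scan a = 1, ..., 47 and keep those with gcd(a, 48) > 1:
  gcd(2, 48) = 2, gcd(3, 48) = 3, gcd(4, 48) = 4, gcd(6, 48) = 6, gcd(8, 48) = 8, gcd(9, 48) = 3, gcd(10, 48) = 2, gcd(12, 48) = 12, gcd(14, 48) = 2, gcd(15, 48) = 3, gcd(16, 48) = 16, gcd(18, 48) = 6, gcd(20, 48) = 4, gcd(21, 48) = 3, gcd(22, 48) = 2, gcd(24, 48) = 24, gcd(26, 48) = 2, gcd(27, 48) = 3, gcd(28, 48) = 4, gcd(30, 48) = 6, gcd(32, 48) = 16, gcd(33, 48) = 3, gcd(34, 48) = 2, gcd(36, 48) = 12, gcd(38, 48) = 2, gcd(39, 48) = 3, gcd(40, 48) = 8, gcd(42, 48) = 6, gcd(44, 48) = 4, gcd(45, 48) = 3, gcd(46, 48) = 2.
All other a ∈ {1, ..., 47} have gcd(a, 48) = 1 and are units. So the nonzero zero-divisors are exactly the 31 values of a appearing in this scan.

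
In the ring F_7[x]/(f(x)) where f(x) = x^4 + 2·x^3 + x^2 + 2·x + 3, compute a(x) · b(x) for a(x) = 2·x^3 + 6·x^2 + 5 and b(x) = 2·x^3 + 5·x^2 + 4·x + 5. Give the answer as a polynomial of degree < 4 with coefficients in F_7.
a · b ≡ 3·x^3 + 2·x^2 + x (mod f(x))

Multiply as integer polynomials: a · b = 4·x^6 + 22·x^5 + 38·x^4 + 44·x^3 + 55·x^2 + 20·x + 25. Reducing coefficients mod 7: a · b ≡ 4·x^6 + x^5 + 3·x^4 + 2·x^3 + 6·x^2 + 6·x + 4. Now divide by f(x) = x^4 + 2·x^3 + x^2 + 2·x + 3 in F_7[x], eliminating the leading term at each step:
  leading term 4·x^6: subtract (4·x^2)·f(x) = 4·x^6 + x^5 + 4·x^4 + x^3 + 5·x^2, leaving 6·x^4 + x^3 + x^2 + 6·x + 4 (coefficients mod 7)
  leading term 6·x^4: subtract (6)·f(x) = 6·x^4 + 5·x^3 + 6·x^2 + 5·x + 4, leaving 3·x^3 + 2·x^2 + x (coefficients mod 7)
The degree is now < 4, so this is the remainder. Hence a · b ≡ 3·x^3 + 2·x^2 + x in F_7[x]/(f).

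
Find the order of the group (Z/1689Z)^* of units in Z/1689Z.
|(Z/1689Z)^*| = 1124

(Z/1689Z)^* consists of the classes a with gcd(a, 1689) = 1, so its order is φ(1689). φ is multiplicative, with φ(p^e) = p^e − p^(e−1). Factorise 1689 = 3 · 563. Then
  φ(1689) = (3 − 1) · (563 − 1) = 2 · 562 = 1124.
Thus |(Z/1689Z)^*| = 1124.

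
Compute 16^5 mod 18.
4

Use repeated squaring. Binary(5) = 101. Walk through the bits of the exponent 5 left-to-right: at each bit after the leading one, square the running value, then multiply by 16 if the bit is 1 (always reducing mod 18):
  bit 1 = 1 (leading): start with 16.
  bit 2 = 0: square 16^2 = 256 ≡ 4 (mod 18).
  bit 3 = 1: square 4^2 = 16; bit is 1, so multiply 16·16 = 256 ≡ 4 (mod 18).
Final value: 16^5 ≡ 4 (mod 18).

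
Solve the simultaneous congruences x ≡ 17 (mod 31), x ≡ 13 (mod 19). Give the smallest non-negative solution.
x ≡ 203 (mod 589); the representative in [0, 589) is 203

The moduli 31, 19 are pairwise coprime, so by the CRT there is a unique solution mod 31·19 = 589.
Solve by successive substitution. Start with x ≡ 17 (mod 31).
  Combine with x ≡ 13 (mod 19): write x = 17 + 31·t and require 17 + 31·t ≡ 13 (mod 19), i.e. 31·t ≡ 13 − 17 ≡ 15 (mod 19). Since 31^(−1) ≡ 8 (mod 19) (31 ≡ 12 (mod 19)), t ≡ 8·15 ≡ 6 (mod 19). So x ≡ 17 + 31·6 = 203 (mod 589).
Unique solution in [0, 589): x = 203.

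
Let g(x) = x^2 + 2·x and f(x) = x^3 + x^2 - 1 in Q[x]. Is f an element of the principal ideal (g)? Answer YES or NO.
In Q[x] the ideal (g) consists of all multiples of g, so f ∈ (g) iff g | f, i.e. iff the remainder of f on division by g is 0. Divide f by g (g is monic, so eliminate the leading term of the running remainder at each step):
  leading term x^3: subtract (x)·g(x) = x^3 + 2·x^2, leaving -x^2 - 1
  leading term -x^2: subtract (-1)·g(x) = -x^2 - 2·x, leaving 2·x - 1
The remainder r(x) = 2·x - 1 ≠ 0 (and deg r < deg g), so g ∤ f, i.e. f ∉ (g).

Final answer: NO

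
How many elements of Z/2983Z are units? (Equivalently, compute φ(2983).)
Z/2983Z has φ(2983) = 2808 units

An element a ∈ Z/2983Z is a unit iff gcd(a, 2983) = 1, so the number of units is φ(2983). φ is multiplicative, with φ(p^e) = p^e − p^(e−1). Factorise 2983 = 19 · 157. Then
  φ(2983) = (19 − 1) · (157 − 1) = 18 · 156 = 2808.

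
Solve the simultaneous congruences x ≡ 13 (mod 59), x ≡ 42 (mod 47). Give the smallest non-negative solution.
x ≡ 1311 (mod 2773); the representative in [0, 2773) is 1311

The moduli 59, 47 are pairwise coprime, so by the CRT there is a unique solution mod 59·47 = 2773.
Solve by successive substitution. Start with x ≡ 13 (mod 59).
  Combine with x ≡ 42 (mod 47): write x = 13 + 59·t and require 13 + 59·t ≡ 42 (mod 47), i.e. 59·t ≡ 42 − 13 ≡ 29 (mod 47). Since 59^(−1) ≡ 4 (mod 47) (59 ≡ 12 (mod 47)), t ≡ 4·29 ≡ 22 (mod 47). So x ≡ 13 + 59·22 = 1311 (mod 2773).
Unique solution in [0, 2773): x = 1311.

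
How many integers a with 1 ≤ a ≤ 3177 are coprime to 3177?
The number of a ∈ {1, ..., 3177} with gcd(a, 3177) = 1 is by definition Euler's totient φ(3177). φ is multiplicative, with φ(p^e) = p^e − p^(e−1). Factorise 3177 = 3^2 · 353. Then
  φ(3177) = (3^2 − 3^1) · (353 − 1) = 6 · 352 = 2112.
So there are 2112 such integers.

Final answer: 2112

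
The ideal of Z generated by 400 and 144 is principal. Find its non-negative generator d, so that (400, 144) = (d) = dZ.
(400, 144) = (16); d = 16

In the PID Z, (a, b) is generated by gcd(a, b). Compute gcd(400, 144) with the extended Euclidean algorithm, tracking rows (r, s, t) with s·400 + t·144 = r:
  row A: (400, 1, 0)   [1·400 + 0·144 = 400]
  row B: (144, 0, 1)   [0·400 + 1·144 = 144]
  400 = 2·144 + 112   → row C = row A − 2·row B = (112, 1, −2)   [check: 1·400 − 2·144 = 112]
  144 = 1·112 + 32   → row D = row B − 1·row C = (32, −1, 3)   [check: −1·400 + 3·144 = 32]
  112 = 3·32 + 16   → row E = row C − 3·row D = (16, 4, −11)   [check: 4·400 − 11·144 = 16]
  32 = 2·16 + 0   → remainder 0, stop. gcd = 16 (last nonzero row E).
So gcd(400, 144) = 16, with Bézout identity 4·400 − 11·144 = 16. Containment (⊇): the Bézout identity exhibits 16 as an element of (400, 144), giving (16) ⊆ (400, 144). Containment (⊆): since 16 | 400 and 16 | 144 (400 = 16·25, 144 = 16·9), every Z-linear combination of 400 and 144 is divisible by 16, so (400, 144) ⊆ (16). Therefore (400, 144) = (16), d = 16.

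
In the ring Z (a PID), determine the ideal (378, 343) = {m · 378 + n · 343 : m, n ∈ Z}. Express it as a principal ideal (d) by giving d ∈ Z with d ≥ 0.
In the PID Z, (a, b) is generated by gcd(a, b). Compute gcd(378, 343) with the extended Euclidean algorithm, tracking rows (r, s, t) with s·378 + t·343 = r:
  row A: (378, 1, 0)   [1·378 + 0·343 = 378]
  row B: (343, 0, 1)   [0·378 + 1·343 = 343]
  378 = 1·343 + 35   → row C = row A − 1·row B = (35, 1, −1)   [check: 1·378 − 1·343 = 35]
  343 = 9·35 + 28   → row D = row B − 9·row C = (28, −9, 10)   [check: −9·378 + 10·343 = 28]
  35 = 1·28 + 7   → row E = row C − 1·row D = (7, 10, −11)   [check: 10·378 − 11·343 = 7]
  28 = 4·7 + 0   → remainder 0, stop. gcd = 7 (last nonzero row E).
So gcd(378, 343) = 7, with Bézout identity 10·378 − 11·343 = 7. Containment (⊇): the Bézout identity exhibits 7 as an element of (378, 343), giving (7) ⊆ (378, 343). Containment (⊆): since 7 | 378 and 7 | 343 (378 = 7·54, 343 = 7·49), every Z-linear combination of 378 and 343 is divisible by 7, so (378, 343) ⊆ (7). Therefore (378, 343) = (7), d = 7.

Final answer: (378, 343) = (7); d = 7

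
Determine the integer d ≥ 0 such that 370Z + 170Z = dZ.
(370, 170) = (10); d = 10

In the PID Z, (a, b) is generated by gcd(a, b). Compute gcd(370, 170) with the extended Euclidean algorithm, tracking rows (r, s, t) with s·370 + t·170 = r:
  row A: (370, 1, 0)   [1·370 + 0·170 = 370]
  row B: (170, 0, 1)   [0·370 + 1·170 = 170]
  370 = 2·170 + 30   → row C = row A − 2·row B = (30, 1, −2)   [check: 1·370 − 2·170 = 30]
  170 = 5·30 + 20   → row D = row B − 5·row C = (20, −5, 11)   [check: −5·370 + 11·170 = 20]
  30 = 1·20 + 10   → row E = row C − 1·row D = (10, 6, −13)   [check: 6·370 − 13·170 = 10]
  20 = 2·10 + 0   → remainder 0, stop. gcd = 10 (last nonzero row E).
So gcd(370, 170) = 10, with Bézout identity 6·370 − 13·170 = 10. Containment (⊇): the Bézout identity exhibits 10 as an element of (370, 170), giving (10) ⊆ (370, 170). Containment (⊆): since 10 | 370 and 10 | 170 (370 = 10·37, 170 = 10·17), every Z-linear combination of 370 and 170 is divisible by 10, so (370, 170) ⊆ (10). Therefore (370, 170) = (10), d = 10.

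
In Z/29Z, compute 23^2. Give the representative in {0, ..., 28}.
Use repeated squaring. Binary(2) = 10. Walk through the bits of the exponent 2 left-to-right: at each bit after the leading one, square the running value, then multiply by 23 if the bit is 1 (always reducing mod 29):
  bit 1 = 1 (leading): start with 23.
  bit 2 = 0: square 23^2 = 529 ≡ 7 (mod 29).
Final value: 23^2 ≡ 7 (mod 29).

Final answer: 7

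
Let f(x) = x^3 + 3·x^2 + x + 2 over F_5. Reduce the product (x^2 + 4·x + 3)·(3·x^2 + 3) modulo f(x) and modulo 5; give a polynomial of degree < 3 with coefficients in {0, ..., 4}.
Multiply as integer polynomials: a · b = 3·x^4 + 12·x^3 + 12·x^2 + 12·x + 9. Reducing coefficients mod 5: a · b ≡ 3·x^4 + 2·x^3 + 2·x^2 + 2·x + 4. Now divide by f(x) = x^3 + 3·x^2 + x + 2 in F_5[x], eliminating the leading term at each step:
  leading term 3·x^4: subtract (3·x)·f(x) = 3·x^4 + 4·x^3 + 3·x^2 + x, leaving 3·x^3 + 4·x^2 + x + 4 (coefficients mod 5)
  leading term 3·x^3: subtract (3)·f(x) = 3·x^3 + 4·x^2 + 3·x + 1, leaving 3·x + 3 (coefficients mod 5)
The degree is now < 3, so this is the remainder. Hence a · b ≡ 3·x + 3 in F_5[x]/(f).

Final answer: a · b ≡ 3·x + 3 (mod f(x))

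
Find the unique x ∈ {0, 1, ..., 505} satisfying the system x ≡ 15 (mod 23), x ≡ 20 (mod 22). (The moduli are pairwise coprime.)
x ≡ 130 (mod 506); the representative in [0, 506) is 130

The moduli 23, 22 are pairwise coprime, so by the CRT there is a unique solution mod 23·22 = 506.
Solve by successive substitution. Start with x ≡ 15 (mod 23).
  Combine with x ≡ 20 (mod 22): write x = 15 + 23·t and require 15 + 23·t ≡ 20 (mod 22), i.e. 23·t ≡ 20 − 15 ≡ 5 (mod 22). Since 23^(−1) ≡ 1 (mod 22) (23 ≡ 1 (mod 22)), t ≡ 1·5 ≡ 5 (mod 22). So x ≡ 15 + 23·5 = 130 (mod 506).
Unique solution in [0, 506): x = 130.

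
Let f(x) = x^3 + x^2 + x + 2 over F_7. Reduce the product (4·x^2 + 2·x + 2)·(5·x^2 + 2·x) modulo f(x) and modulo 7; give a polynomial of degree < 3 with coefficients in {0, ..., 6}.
a · b ≡ 3·x^2 + x + 4 (mod f(x))

Multiply as integer polynomials: a · b = 20·x^4 + 18·x^3 + 14·x^2 + 4·x. Reducing coefficients mod 7: a · b ≡ 6·x^4 + 4·x^3 + 4·x. Now divide by f(x) = x^3 + x^2 + x + 2 in F_7[x], eliminating the leading term at each step:
  leading term 6·x^4: subtract (6·x)·f(x) = 6·x^4 + 6·x^3 + 6·x^2 + 5·x, leaving 5·x^3 + x^2 + 6·x (coefficients mod 7)
  leading term 5·x^3: subtract (5)·f(x) = 5·x^3 + 5·x^2 + 5·x + 3, leaving 3·x^2 + x + 4 (coefficients mod 7)
The degree is now < 3, so this is the remainder. Hence a · b ≡ 3·x^2 + x + 4 in F_7[x]/(f).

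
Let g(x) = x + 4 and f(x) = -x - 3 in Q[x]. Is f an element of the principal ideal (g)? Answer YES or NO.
In Q[x] the ideal (g) consists of all multiples of g, so f ∈ (g) iff g | f, i.e. iff the remainder of f on division by g is 0. Divide f by g (g is monic, so eliminate the leading term of the running remainder at each step):
  leading term -x: subtract (-1)·g(x) = -x - 4, leaving 1
The remainder r(x) = 1 ≠ 0 (and deg r < deg g), so g ∤ f, i.e. f ∉ (g).

Final answer: NO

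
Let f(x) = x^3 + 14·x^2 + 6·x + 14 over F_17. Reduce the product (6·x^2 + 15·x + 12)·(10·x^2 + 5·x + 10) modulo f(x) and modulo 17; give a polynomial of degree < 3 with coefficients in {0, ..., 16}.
Multiply as integer polynomials: a · b = 60·x^4 + 180·x^3 + 255·x^2 + 210·x + 120. Reducing coefficients mod 17: a · b ≡ 9·x^4 + 10·x^3 + 6·x + 1. Now divide by f(x) = x^3 + 14·x^2 + 6·x + 14 in F_17[x], eliminating the leading term at each step:
  leading term 9·x^4: subtract (9·x)·f(x) = 9·x^4 + 7·x^3 + 3·x^2 + 7·x, leaving 3·x^3 + 14·x^2 + 16·x + 1 (coefficients mod 17)
  leading term 3·x^3: subtract (3)·f(x) = 3·x^3 + 8·x^2 + x + 8, leaving 6·x^2 + 15·x + 10 (coefficients mod 17)
The degree is now < 3, so this is the remainder. Hence a · b ≡ 6·x^2 + 15·x + 10 in F_17[x]/(f).

Final answer: a · b ≡ 6·x^2 + 15·x + 10 (mod f(x))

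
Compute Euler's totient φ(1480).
φ is multiplicative, with φ(p^e) = p^e − p^(e−1). Factorise 1480 = 2^3 · 5 · 37. Then
  φ(1480) = (2^3 − 2^2) · (5 − 1) · (37 − 1) = 4 · 4 · 36 = 576.

Final answer: φ(1480) = 576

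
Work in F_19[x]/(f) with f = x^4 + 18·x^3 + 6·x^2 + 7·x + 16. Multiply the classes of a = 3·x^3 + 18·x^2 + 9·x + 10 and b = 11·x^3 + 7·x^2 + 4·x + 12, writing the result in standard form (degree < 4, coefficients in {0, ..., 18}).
Multiply as integer polynomials: a · b = 33·x^6 + 219·x^5 + 237·x^4 + 281·x^3 + 322·x^2 + 148·x + 120. Reducing coefficients mod 19: a · b ≡ 14·x^6 + 10·x^5 + 9·x^4 + 15·x^3 + 18·x^2 + 15·x + 6. Now divide by f(x) = x^4 + 18·x^3 + 6·x^2 + 7·x + 16 in F_19[x], eliminating the leading term at each step:
  leading term 14·x^6: subtract (14·x^2)·f(x) = 14·x^6 + 5·x^5 + 8·x^4 + 3·x^3 + 15·x^2, leaving 5·x^5 + x^4 + 12·x^3 + 3·x^2 + 15·x + 6 (coefficients mod 19)
  leading term 5·x^5: subtract (5·x)·f(x) = 5·x^5 + 14·x^4 + 11·x^3 + 16·x^2 + 4·x, leaving 6·x^4 + x^3 + 6·x^2 + 11·x + 6 (coefficients mod 19)
  leading term 6·x^4: subtract (6)·f(x) = 6·x^4 + 13·x^3 + 17·x^2 + 4·x + 1, leaving 7·x^3 + 8·x^2 + 7·x + 5 (coefficients mod 19)
The degree is now < 4, so this is the remainder. Hence a · b ≡ 7·x^3 + 8·x^2 + 7·x + 5 in F_19[x]/(f).

Final answer: a · b ≡ 7·x^3 + 8·x^2 + 7·x + 5 (mod f(x))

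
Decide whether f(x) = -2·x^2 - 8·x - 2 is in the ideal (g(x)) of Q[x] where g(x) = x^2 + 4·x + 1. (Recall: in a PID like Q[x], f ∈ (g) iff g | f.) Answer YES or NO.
In Q[x] the ideal (g) consists of all multiples of g, so f ∈ (g) iff g | f, i.e. iff the remainder of f on division by g is 0. Divide f by g (g is monic, so eliminate the leading term of the running remainder at each step):
  leading term -2·x^2: subtract (-2)·g(x) = -2·x^2 - 8·x - 2, leaving 0
The remainder is 0, so f(x) = g(x) · h(x) with h(x) = -2. Hence g | f, i.e. f ∈ (g).

Final answer: YES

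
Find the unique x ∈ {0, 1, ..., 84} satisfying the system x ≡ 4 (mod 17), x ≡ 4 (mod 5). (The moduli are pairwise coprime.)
The moduli 17, 5 are pairwise coprime, so by the CRT there is a unique solution mod 17·5 = 85.
Solve by successive substitution. Start with x ≡ 4 (mod 17).
  Combine with x ≡ 4 (mod 5): write x = 4 + 17·t and require 4 + 17·t ≡ 4 (mod 5), i.e. 17·t ≡ 4 − 4 ≡ 0 (mod 5). Since 17^(−1) ≡ 3 (mod 5) (17 ≡ 2 (mod 5)), t ≡ 3·0 ≡ 0 (mod 5). So x ≡ 4 + 17·0 = 4 (mod 85).
Unique solution in [0, 85): x = 4.

Final answer: x ≡ 4 (mod 85); the representative in [0, 85) is 4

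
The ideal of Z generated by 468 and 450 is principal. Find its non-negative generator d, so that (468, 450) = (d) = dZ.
In the PID Z, (a, b) is generated by gcd(a, b). Compute gcd(468, 450) with the extended Euclidean algorithm, tracking rows (r, s, t) with s·468 + t·450 = r:
  row A: (468, 1, 0)   [1·468 + 0·450 = 468]
  row B: (450, 0, 1)   [0·468 + 1·450 = 450]
  468 = 1·450 + 18   → row C = row A − 1·row B = (18, 1, −1)   [check: 1·468 − 1·450 = 18]
  450 = 25·18 + 0   → remainder 0, stop. gcd = 18 (last nonzero row C).
So gcd(468, 450) = 18, with Bézout identity 1·468 − 1·450 = 18. Containment (⊇): the Bézout identity exhibits 18 as an element of (468, 450), giving (18) ⊆ (468, 450). Containment (⊆): since 18 | 468 and 18 | 450 (468 = 18·26, 450 = 18·25), every Z-linear combination of 468 and 450 is divisible by 18, so (468, 450) ⊆ (18). Therefore (468, 450) = (18), d = 18.

Final answer: (468, 450) = (18); d = 18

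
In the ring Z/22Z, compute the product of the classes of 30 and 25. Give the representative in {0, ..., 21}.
Reduce the factors first: 30 ≡ 8, 25 ≡ 3 (mod 22), so 30 · 25 ≡ 8 · 3 (mod 22). 8 · 3 = 24. Dividing by 22: 24 = 1·22 + 2. So (30 · 25) mod 22 = 2.

Final answer: 2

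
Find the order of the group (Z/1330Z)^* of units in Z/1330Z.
|(Z/1330Z)^*| = 432

(Z/1330Z)^* consists of the classes a with gcd(a, 1330) = 1, so its order is φ(1330). φ is multiplicative, with φ(p^e) = p^e − p^(e−1). Factorise 1330 = 2 · 5 · 7 · 19. Then
  φ(1330) = (2 − 1) · (5 − 1) · (7 − 1) · (19 − 1) = 1 · 4 · 6 · 18 = 432.
Thus |(Z/1330Z)^*| = 432.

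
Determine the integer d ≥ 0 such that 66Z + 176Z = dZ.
In the PID Z, (a, b) is generated by gcd(a, b). Compute gcd(176, 66) with the extended Euclidean algorithm, tracking rows (r, s, t) with s·176 + t·66 = r:
  row A: (176, 1, 0)   [1·176 + 0·66 = 176]
  row B: (66, 0, 1)   [0·176 + 1·66 = 66]
  176 = 2·66 + 44   → row C = row A − 2·row B = (44, 1, −2)   [check: 1·176 − 2·66 = 44]
  66 = 1·44 + 22   → row D = row B − 1·row C = (22, −1, 3)   [check: −1·176 + 3·66 = 22]
  44 = 2·22 + 0   → remainder 0, stop. gcd = 22 (last nonzero row D).
So gcd(66, 176) = 22, with Bézout identity −1·176 + 3·66 = 22. Containment (⊇): the Bézout identity exhibits 22 as an element of (66, 176), giving (22) ⊆ (66, 176). Containment (⊆): since 22 | 66 and 22 | 176 (66 = 22·3, 176 = 22·8), every Z-linear combination of 66 and 176 is divisible by 22, so (66, 176) ⊆ (22). Therefore (66, 176) = (22), d = 22.

Final answer: (66, 176) = (22); d = 22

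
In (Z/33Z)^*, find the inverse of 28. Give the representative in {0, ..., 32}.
28^(−1) ≡ 13 (mod 33)

Apply the extended Euclidean algorithm to (33, 28), tracking rows (r, s, t) with s·33 + t·28 = r. Each division r_prev = q·r_cur + r_new produces the new row as (previous row) − q·(current row):
  row A: (33, 1, 0)   [1·33 + 0·28 = 33]
  row B: (28, 0, 1)   [0·33 + 1·28 = 28]
  33 = 1·28 + 5   → row C = row A − 1·row B = (5, 1, −1)   [check: 1·33 − 1·28 = 5]
  28 = 5·5 + 3   → row D = row B − 5·row C = (3, −5, 6)   [check: −5·33 + 6·28 = 3]
  5 = 1·3 + 2   → row E = row C − 1·row D = (2, 6, −7)   [check: 6·33 − 7·28 = 2]
  3 = 1·2 + 1   → row F = row D − 1·row E = (1, −11, 13)   [check: −11·33 + 13·28 = 1]
  2 = 2·1 + 0   → remainder 0, stop. gcd = 1 (last nonzero row F).
The gcd is 1, so 28 is invertible mod 33. The last nonzero row gives −11·33 + 13·28 = 1, so t = 13. So 28^(−1) ≡ 13 (mod 33). Verify: 28 · 13 = 364 ≡ 1 (mod 33). ✓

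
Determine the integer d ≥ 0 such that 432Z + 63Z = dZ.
In the PID Z, (a, b) is generated by gcd(a, b). Compute gcd(432, 63) with the extended Euclidean algorithm, tracking rows (r, s, t) with s·432 + t·63 = r:
  row A: (432, 1, 0)   [1·432 + 0·63 = 432]
  row B: (63, 0, 1)   [0·432 + 1·63 = 63]
  432 = 6·63 + 54   → row C = row A − 6·row B = (54, 1, −6)   [check: 1·432 − 6·63 = 54]
  63 = 1·54 + 9   → row D = row B − 1·row C = (9, −1, 7)   [check: −1·432 + 7·63 = 9]
  54 = 6·9 + 0   → remainder 0, stop. gcd = 9 (last nonzero row D).
So gcd(432, 63) = 9, with Bézout identity −1·432 + 7·63 = 9. Containment (⊇): the Bézout identity exhibits 9 as an element of (432, 63), giving (9) ⊆ (432, 63). Containment (⊆): since 9 | 432 and 9 | 63 (432 = 9·48, 63 = 9·7), every Z-linear combination of 432 and 63 is divisible by 9, so (432, 63) ⊆ (9). Therefore (432, 63) = (9), d = 9.

Final answer: (432, 63) = (9); d = 9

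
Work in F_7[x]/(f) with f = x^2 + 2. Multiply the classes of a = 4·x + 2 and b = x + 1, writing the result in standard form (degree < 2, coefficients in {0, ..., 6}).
Multiply as integer polynomials: a · b = 4·x^2 + 6·x + 2. Reducing coefficients mod 7: a · b ≡ 4·x^2 + 6·x + 2. Now divide by f(x) = x^2 + 2 in F_7[x], eliminating the leading term at each step:
  leading term 4·x^2: subtract (4)·f(x) = 4·x^2 + 1, leaving 6·x + 1 (coefficients mod 7)
The degree is now < 2, so this is the remainder. Hence a · b ≡ 6·x + 1 in F_7[x]/(f).

Final answer: a · b ≡ 6·x + 1 (mod f(x))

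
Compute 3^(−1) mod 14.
Apply the extended Euclidean algorithm to (14, 3), tracking rows (r, s, t) with s·14 + t·3 = r. Each division r_prev = q·r_cur + r_new produces the new row as (previous row) − q·(current row):
  row A: (14, 1, 0)   [1·14 + 0·3 = 14]
  row B: (3, 0, 1)   [0·14 + 1·3 = 3]
  14 = 4·3 + 2   → row C = row A − 4·row B = (2, 1, −4)   [check: 1·14 − 4·3 = 2]
  3 = 1·2 + 1   → row D = row B − 1·row C = (1, −1, 5)   [check: −1·14 + 5·3 = 1]
  2 = 2·1 + 0   → remainder 0, stop. gcd = 1 (last nonzero row D).
The gcd is 1, so 3 is invertible mod 14. The last nonzero row gives −1·14 + 5·3 = 1, so t = 5. So 3^(−1) ≡ 5 (mod 14). Verify: 3 · 5 = 15 ≡ 1 (mod 14). ✓

Final answer: 3^(−1) ≡ 5 (mod 14)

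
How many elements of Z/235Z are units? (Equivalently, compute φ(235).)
Z/235Z has φ(235) = 184 units

An element a ∈ Z/235Z is a unit iff gcd(a, 235) = 1, so the number of units is φ(235). φ is multiplicative, with φ(p^e) = p^e − p^(e−1). Factorise 235 = 5 · 47. Then
  φ(235) = (5 − 1) · (47 − 1) = 4 · 46 = 184.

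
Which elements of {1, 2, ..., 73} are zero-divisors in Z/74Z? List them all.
nonzero zero-divisors of Z/74Z = {2, 4, 6, 8, 10, 12, 14, 16, 18, 20, 22, 24, 26, 28, 30, 32, 34, 36, 37, 38, 40, 42, 44, 46, 48, 50, 52, 54, 56, 58, 60, 62, 64, 66, 68, 70, 72}

An element a ∈ Z/74Z (with a ≠ 0) is a zero-divisor iff gcd(a, 74) > 1 (because a is a unit precisely when gcd(a, n) = 1, and in Z/nZ every nonzero, non-unit element is a zero-divisor). Scan a = 1, ..., 73 and keep those with gcd(a, 74) > 1:
  gcd(2, 74) = 2, gcd(4, 74) = 2, gcd(6, 74) = 2, gcd(8, 74) = 2, gcd(10, 74) = 2, gcd(12, 74) = 2, gcd(14, 74) = 2, gcd(16, 74) = 2, gcd(18, 74) = 2, gcd(20, 74) = 2, gcd(22, 74) = 2, gcd(24, 74) = 2, gcd(26, 74) = 2, gcd(28, 74) = 2, gcd(30, 74) = 2, gcd(32, 74) = 2, gcd(34, 74) = 2, gcd(36, 74) = 2, gcd(37, 74) = 37, gcd(38, 74) = 2, gcd(40, 74) = 2, gcd(42, 74) = 2, gcd(44, 74) = 2, gcd(46, 74) = 2, gcd(48, 74) = 2, gcd(50, 74) = 2, gcd(52, 74) = 2, gcd(54, 74) = 2, gcd(56, 74) = 2, gcd(58, 74) = 2, gcd(60, 74) = 2, gcd(62, 74) = 2, gcd(64, 74) = 2, gcd(66, 74) = 2, gcd(68, 74) = 2, gcd(70, 74) = 2, gcd(72, 74) = 2.
All other a ∈ {1, ..., 73} have gcd(a, 74) = 1 and are units. So the nonzero zero-divisors are exactly the 37 values of a appearing in this scan.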